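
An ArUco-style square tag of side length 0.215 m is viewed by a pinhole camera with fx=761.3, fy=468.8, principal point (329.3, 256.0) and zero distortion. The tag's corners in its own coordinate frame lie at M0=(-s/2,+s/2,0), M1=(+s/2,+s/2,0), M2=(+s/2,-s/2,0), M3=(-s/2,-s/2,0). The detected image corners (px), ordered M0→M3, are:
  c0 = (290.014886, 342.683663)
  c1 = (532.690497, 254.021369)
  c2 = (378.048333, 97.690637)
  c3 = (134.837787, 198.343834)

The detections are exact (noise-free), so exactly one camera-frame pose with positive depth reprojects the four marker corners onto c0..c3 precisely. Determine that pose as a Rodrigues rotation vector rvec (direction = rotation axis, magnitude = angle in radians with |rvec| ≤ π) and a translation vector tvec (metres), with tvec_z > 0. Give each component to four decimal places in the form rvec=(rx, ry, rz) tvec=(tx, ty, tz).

Intrinsics K: fx=761.3, fy=468.8, cx=329.3, cy=256.0
Marker side s = 0.215 m; corners in marker frame (Z=0):
  M0 = (-0.1075, +0.1075, 0)
  M1 = (+0.1075, +0.1075, 0)
  M2 = (+0.1075, -0.1075, 0)
  M3 = (-0.1075, -0.1075, 0)
Detected image corners:
  c0 = (290.014886, 342.683663) px
  c1 = (532.690497, 254.021369) px
  c2 = (378.048333, 97.690637) px
  c3 = (134.837787, 198.343834) px
Planar DLT: solve 8×8 A·h = b for H (H[2,2]=1):
  H  [+1043.09573 +779.34215 +331.96760]
  H  [-497.79222 +737.75569 +225.93118]
  H  [-0.26011 +0.17609 +1.00000]
B = K⁻¹H; ‖b₁‖=1.764080, ‖b₂‖=1.764080; λ = 2/(‖b₁‖+‖b₂‖) = 0.566868, sign → tz>0 ⇒ λ=+0.566868
r₁ = λ·B[:,0] = (+0.84047,-0.52141,-0.14745); r₂ = λ·B[:,1] = (+0.53712,+0.83758,+0.09982)
r₃ = r₁×r₂ = (+0.07145,-0.16309,+0.98402); SVD([r₁ r₂ r₃]) → R = UVᵀ:
  R  [+0.84047 +0.53712 +0.07145]
  R  [-0.52141 +0.83758 -0.16309]
  R  [-0.14745 +0.09982 +0.98402]
t = (+0.00199, -0.03636, +0.56687) m
tr R = 2.662068; θ = arccos((tr R − 1)/2) = 0.589833 rad = 33.795°
axis k = ((R−Rᵀ)₃₂, (R−Rᵀ)₁₃, (R−Rᵀ)₂₁) / (2 sinθ) = (+0.236341, +0.196768, -0.951538)
rvec = θ·k = (+0.139402, +0.116060, -0.561248)

rvec=(0.1394, 0.1161, -0.5612) tvec=(0.0020, -0.0364, 0.5669)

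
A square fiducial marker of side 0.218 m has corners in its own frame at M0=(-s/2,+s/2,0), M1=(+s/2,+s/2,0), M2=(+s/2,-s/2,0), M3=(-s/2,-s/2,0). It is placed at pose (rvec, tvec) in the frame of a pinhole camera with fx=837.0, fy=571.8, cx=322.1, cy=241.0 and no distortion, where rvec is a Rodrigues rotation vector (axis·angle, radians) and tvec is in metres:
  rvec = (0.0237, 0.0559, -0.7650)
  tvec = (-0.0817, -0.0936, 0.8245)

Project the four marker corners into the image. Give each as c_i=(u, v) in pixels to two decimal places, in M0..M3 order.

Intrinsics K: fx=837.0, fy=571.8, cx=322.1, cy=241.0
Marker side s = 0.218 m; corners in marker frame (Z=0):
  M0 = (-0.1090, +0.1090, 0)
  M1 = (+0.1090, +0.1090, 0)
  M2 = (+0.1090, -0.1090, 0)
  M3 = (-0.1090, -0.1090, 0)
rvec = (0.0237, 0.0559, -0.7650), |rvec| = θ = 0.76741 rad = 43.969°
Rodrigues: sinθ=0.69427, 1−cosθ=0.28029; R = I + sinθ·[k]× + (1−cosθ)·[k]×²:
    [+0.71998 +0.69272 +0.04194]
    [-0.69146 +0.72120 -0.04179]
    [-0.05920 +0.00109 +0.99825]
t = (-0.0817, -0.0936, 0.8245) m
M0: Pc = R·M0+t = (-0.08467, +0.06038, +0.83107); u = 837.0·(-0.08467)/0.83107 + 322.1 = 236.8250, v = 571.8·(+0.06038)/0.83107 + 241.0 = 282.5434
M1: Pc = R·M1+t = (+0.07228, -0.09036, +0.81817); u = 837.0·(+0.07228)/0.81817 + 322.1 = 396.0490, v = 571.8·(-0.09036)/0.81817 + 241.0 = 177.8502
M2: Pc = R·M2+t = (-0.07873, -0.24758, +0.81793); u = 837.0·(-0.07873)/0.81793 + 322.1 = 241.5353, v = 571.8·(-0.24758)/0.81793 + 241.0 = 67.9206
M3: Pc = R·M3+t = (-0.23568, -0.09684, +0.83083); u = 837.0·(-0.23568)/0.83083 + 322.1 = 84.6660, v = 571.8·(-0.09684)/0.83083 + 241.0 = 174.3514

c0=(236.82, 282.54) c1=(396.05, 177.85) c2=(241.54, 67.92) c3=(84.67, 174.35)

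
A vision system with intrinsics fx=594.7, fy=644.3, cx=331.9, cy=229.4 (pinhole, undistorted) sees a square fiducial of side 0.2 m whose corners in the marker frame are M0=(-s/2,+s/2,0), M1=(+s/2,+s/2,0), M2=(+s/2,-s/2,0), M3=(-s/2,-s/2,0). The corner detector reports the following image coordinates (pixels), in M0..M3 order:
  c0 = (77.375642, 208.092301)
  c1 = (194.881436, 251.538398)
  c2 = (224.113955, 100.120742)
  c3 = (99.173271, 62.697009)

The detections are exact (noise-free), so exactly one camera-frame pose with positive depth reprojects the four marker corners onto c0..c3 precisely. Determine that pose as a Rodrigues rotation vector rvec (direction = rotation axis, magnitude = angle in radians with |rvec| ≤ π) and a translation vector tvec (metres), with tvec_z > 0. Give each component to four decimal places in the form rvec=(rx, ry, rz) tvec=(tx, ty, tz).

Intrinsics K: fx=594.7, fy=644.3, cx=331.9, cy=229.4
Marker side s = 0.2 m; corners in marker frame (Z=0):
  M0 = (-0.1000, +0.1000, 0)
  M1 = (+0.1000, +0.1000, 0)
  M2 = (+0.1000, -0.1000, 0)
  M3 = (-0.1000, -0.1000, 0)
Detected image corners:
  c0 = (77.375642, 208.092301) px
  c1 = (194.881436, 251.538398) px
  c2 = (224.113955, 100.120742) px
  c3 = (99.173271, 62.697009) px
Planar DLT: solve 8×8 A·h = b for H (H[2,2]=1):
  H  [+565.31633 -89.90414 +146.92552]
  H  [+160.39237 +780.47123 +156.91678]
  H  [-0.27092 +0.24964 +1.00000]
B = K⁻¹H; ‖b₁‖=1.186017, ‖b₂‖=1.186017; λ = 2/(‖b₁‖+‖b₂‖) = 0.843158, sign → tz>0 ⇒ λ=+0.843158
r₁ = λ·B[:,0] = (+0.92898,+0.29123,-0.22843); r₂ = λ·B[:,1] = (-0.24494,+0.94642,+0.21048)
r₃ = r₁×r₂ = (+0.27749,-0.13959,+0.95054); SVD([r₁ r₂ r₃]) → R = UVᵀ:
  R  [+0.92898 -0.24494 +0.27749]
  R  [+0.29123 +0.94642 -0.13959]
  R  [-0.22843 +0.21048 +0.95054]
t = (-0.26225, -0.09485, +0.84316) m
tr R = 2.825934; θ = arccos((tr R − 1)/2) = 0.420299 rad = 24.081°
axis k = ((R−Rᵀ)₃₂, (R−Rᵀ)₁₃, (R−Rᵀ)₂₁) / (2 sinθ) = (+0.428974, +0.619938, +0.657007)
rvec = θ·k = (+0.180297, +0.260560, +0.276140)

rvec=(0.1803, 0.2606, 0.2761) tvec=(-0.2623, -0.0949, 0.8432)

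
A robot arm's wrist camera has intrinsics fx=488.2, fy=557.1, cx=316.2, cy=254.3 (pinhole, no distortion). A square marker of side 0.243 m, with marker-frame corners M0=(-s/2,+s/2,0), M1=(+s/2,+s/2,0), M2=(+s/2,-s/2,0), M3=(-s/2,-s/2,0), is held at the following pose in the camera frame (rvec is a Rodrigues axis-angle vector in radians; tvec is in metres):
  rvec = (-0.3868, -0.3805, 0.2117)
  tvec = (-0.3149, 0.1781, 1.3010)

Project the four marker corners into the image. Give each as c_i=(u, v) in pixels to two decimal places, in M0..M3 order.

c0=(138.79, 371.47) c1=(232.91, 392.90) c2=(249.77, 294.84) c3=(163.71, 269.21)

Intrinsics K: fx=488.2, fy=557.1, cx=316.2, cy=254.3
Marker side s = 0.243 m; corners in marker frame (Z=0):
  M0 = (-0.1215, +0.1215, 0)
  M1 = (+0.1215, +0.1215, 0)
  M2 = (+0.1215, -0.1215, 0)
  M3 = (-0.1215, -0.1215, 0)
rvec = (-0.3868, -0.3805, 0.2117), |rvec| = θ = 0.58242 rad = 33.370°
Rodrigues: sinθ=0.55005, 1−cosθ=0.16487; R = I + sinθ·[k]× + (1−cosθ)·[k]×²:
    [+0.90785 -0.12840 -0.39915]
    [+0.27146 +0.90550 +0.32615]
    [+0.31955 -0.40445 +0.85692]
t = (-0.3149, 0.1781, 1.3010) m
M0: Pc = R·M0+t = (-0.44080, +0.25514, +1.21303); u = 488.2·(-0.44080)/1.21303 + 316.2 = 138.7929, v = 557.1·(+0.25514)/1.21303 + 254.3 = 371.4740
M1: Pc = R·M1+t = (-0.22020, +0.32110, +1.29068); u = 488.2·(-0.22020)/1.29068 + 316.2 = 232.9108, v = 557.1·(+0.32110)/1.29068 + 254.3 = 392.8974
M2: Pc = R·M2+t = (-0.18900, +0.10106, +1.38897); u = 488.2·(-0.18900)/1.38897 + 316.2 = 249.7711, v = 557.1·(+0.10106)/1.38897 + 254.3 = 294.8359
M3: Pc = R·M3+t = (-0.40960, +0.03510, +1.31132); u = 488.2·(-0.40960)/1.31132 + 316.2 = 163.7056, v = 557.1·(+0.03510)/1.31132 + 254.3 = 269.2113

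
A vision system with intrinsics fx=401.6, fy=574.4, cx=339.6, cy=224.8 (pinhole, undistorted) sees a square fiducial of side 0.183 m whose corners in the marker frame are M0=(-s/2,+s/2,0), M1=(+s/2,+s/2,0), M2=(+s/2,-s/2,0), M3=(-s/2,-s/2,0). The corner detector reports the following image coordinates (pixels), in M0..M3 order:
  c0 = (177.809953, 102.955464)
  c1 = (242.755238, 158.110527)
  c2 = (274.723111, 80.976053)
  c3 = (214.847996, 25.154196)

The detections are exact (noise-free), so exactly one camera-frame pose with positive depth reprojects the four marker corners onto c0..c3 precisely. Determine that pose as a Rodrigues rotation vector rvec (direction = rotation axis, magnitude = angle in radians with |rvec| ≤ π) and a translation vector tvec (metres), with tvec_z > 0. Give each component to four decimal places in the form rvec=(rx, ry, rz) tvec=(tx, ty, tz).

rvec=(-0.2504, -0.3616, 0.4865) tvec=(-0.2929, -0.2465, 1.0612)

Intrinsics K: fx=401.6, fy=574.4, cx=339.6, cy=224.8
Marker side s = 0.183 m; corners in marker frame (Z=0):
  M0 = (-0.0915, +0.0915, 0)
  M1 = (+0.0915, +0.0915, 0)
  M2 = (+0.0915, -0.0915, 0)
  M3 = (-0.0915, -0.0915, 0)
Detected image corners:
  c0 = (177.809953, 102.955464) px
  c1 = (242.755238, 158.110527) px
  c2 = (274.723111, 80.976053) px
  c3 = (214.847996, 25.154196) px
Planar DLT: solve 8×8 A·h = b for H (H[2,2]=1):
  H  [+400.15381 -256.32812 +228.75322]
  H  [+327.26848 +395.79546 +91.40179]
  H  [+0.26147 -0.29938 +1.00000]
B = K⁻¹H; ‖b₁‖=0.942303, ‖b₂‖=0.942303; λ = 2/(‖b₁‖+‖b₂‖) = 1.061230, sign → tz>0 ⇒ λ=+1.061230
r₁ = λ·B[:,0] = (+0.82276,+0.49605,+0.27748); r₂ = λ·B[:,1] = (-0.40869,+0.85559,-0.31771)
r₃ = r₁×r₂ = (-0.39501,+0.14800,+0.90668); SVD([r₁ r₂ r₃]) → R = UVᵀ:
  R  [+0.82276 -0.40869 -0.39501]
  R  [+0.49605 +0.85559 +0.14800]
  R  [+0.27748 -0.31771 +0.90668]
t = (-0.29291, -0.24646, +1.06123) m
tr R = 2.585032; θ = arccos((tr R − 1)/2) = 0.655872 rad = 37.579°
axis k = ((R−Rᵀ)₃₂, (R−Rᵀ)₁₃, (R−Rᵀ)₂₁) / (2 sinθ) = (-0.381819, -0.551358, +0.741767)
rvec = θ·k = (-0.250425, -0.361621, +0.486504)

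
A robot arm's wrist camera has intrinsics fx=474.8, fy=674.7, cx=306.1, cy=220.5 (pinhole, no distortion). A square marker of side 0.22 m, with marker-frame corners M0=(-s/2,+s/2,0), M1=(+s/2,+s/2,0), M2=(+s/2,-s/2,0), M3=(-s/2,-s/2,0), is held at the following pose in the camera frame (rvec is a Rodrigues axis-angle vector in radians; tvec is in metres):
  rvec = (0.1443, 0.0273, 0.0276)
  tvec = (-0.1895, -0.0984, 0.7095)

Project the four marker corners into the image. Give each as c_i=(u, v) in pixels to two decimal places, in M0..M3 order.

c0=(109.02, 227.15) c1=(251.96, 233.25) c2=(253.34, 21.30) c3=(103.88, 16.61)

Intrinsics K: fx=474.8, fy=674.7, cx=306.1, cy=220.5
Marker side s = 0.22 m; corners in marker frame (Z=0):
  M0 = (-0.1100, +0.1100, 0)
  M1 = (+0.1100, +0.1100, 0)
  M2 = (+0.1100, -0.1100, 0)
  M3 = (-0.1100, -0.1100, 0)
rvec = (0.1443, 0.0273, 0.0276), |rvec| = θ = 0.14943 rad = 8.562°
Rodrigues: sinθ=0.14888, 1−cosθ=0.01114; R = I + sinθ·[k]× + (1−cosθ)·[k]×²:
    [+0.99925 -0.02553 +0.02919]
    [+0.02946 +0.98923 -0.14339]
    [-0.02521 +0.14414 +0.98924]
t = (-0.1895, -0.0984, 0.7095) m
M0: Pc = R·M0+t = (-0.30223, +0.00717, +0.72813); u = 474.8·(-0.30223)/0.72813 + 306.1 = 109.0239, v = 674.7·(+0.00717)/0.72813 + 220.5 = 227.1477
M1: Pc = R·M1+t = (-0.08239, +0.01366, +0.72258); u = 474.8·(-0.08239)/0.72258 + 306.1 = 251.9617, v = 674.7·(+0.01366)/0.72258 + 220.5 = 233.2511
M2: Pc = R·M2+t = (-0.07677, -0.20397, +0.69087); u = 474.8·(-0.07677)/0.69087 + 306.1 = 253.3370, v = 674.7·(-0.20397)/0.69087 + 220.5 = 21.3004
M3: Pc = R·M3+t = (-0.29661, -0.21046, +0.69642); u = 474.8·(-0.29661)/0.69642 + 306.1 = 103.8796, v = 674.7·(-0.21046)/0.69642 + 220.5 = 16.6070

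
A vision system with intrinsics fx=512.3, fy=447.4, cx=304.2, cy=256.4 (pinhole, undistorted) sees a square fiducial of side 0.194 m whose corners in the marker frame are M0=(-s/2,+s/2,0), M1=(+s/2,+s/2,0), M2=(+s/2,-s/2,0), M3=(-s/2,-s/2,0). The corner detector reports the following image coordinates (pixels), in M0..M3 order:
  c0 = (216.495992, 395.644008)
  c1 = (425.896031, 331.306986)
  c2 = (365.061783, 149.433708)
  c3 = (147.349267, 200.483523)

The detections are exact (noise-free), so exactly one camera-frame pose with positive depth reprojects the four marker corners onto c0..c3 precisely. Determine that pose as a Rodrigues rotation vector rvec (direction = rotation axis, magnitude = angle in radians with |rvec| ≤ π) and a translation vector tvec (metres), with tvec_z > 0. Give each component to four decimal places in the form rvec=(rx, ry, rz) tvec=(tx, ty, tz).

Intrinsics K: fx=512.3, fy=447.4, cx=304.2, cy=256.4
Marker side s = 0.194 m; corners in marker frame (Z=0):
  M0 = (-0.0970, +0.0970, 0)
  M1 = (+0.0970, +0.0970, 0)
  M2 = (+0.0970, -0.0970, 0)
  M3 = (-0.0970, -0.0970, 0)
Detected image corners:
  c0 = (216.495992, 395.644008) px
  c1 = (425.896031, 331.306986) px
  c2 = (365.061783, 149.433708) px
  c3 = (147.349267, 200.483523) px
Planar DLT: solve 8×8 A·h = b for H (H[2,2]=1):
  H  [+1212.80356 +357.98397 +292.98470]
  H  [-193.06326 +992.62931 +268.88328]
  H  [+0.38853 +0.08240 +1.00000]
B = K⁻¹H; ‖b₁‖=2.268092, ‖b₂‖=2.268092; λ = 2/(‖b₁‖+‖b₂‖) = 0.440899, sign → tz>0 ⇒ λ=+0.440899
r₁ = λ·B[:,0] = (+0.94205,-0.28843,+0.17130); r₂ = λ·B[:,1] = (+0.28652,+0.95739,+0.03633)
r₃ = r₁×r₂ = (-0.17448,+0.01486,+0.98455); SVD([r₁ r₂ r₃]) → R = UVᵀ:
  R  [+0.94205 +0.28652 -0.17448]
  R  [-0.28843 +0.95739 +0.01486]
  R  [+0.17130 +0.03633 +0.98455]
t = (-0.00965, +0.01230, +0.44090) m
tr R = 2.883987; θ = arccos((tr R − 1)/2) = 0.342275 rad = 19.611°
axis k = ((R−Rᵀ)₃₂, (R−Rᵀ)₁₃, (R−Rᵀ)₂₁) / (2 sinθ) = (+0.031989, -0.515126, -0.856517)
rvec = θ·k = (+0.010949, -0.176315, -0.293165)

rvec=(0.0109, -0.1763, -0.2932) tvec=(-0.0097, 0.0123, 0.4409)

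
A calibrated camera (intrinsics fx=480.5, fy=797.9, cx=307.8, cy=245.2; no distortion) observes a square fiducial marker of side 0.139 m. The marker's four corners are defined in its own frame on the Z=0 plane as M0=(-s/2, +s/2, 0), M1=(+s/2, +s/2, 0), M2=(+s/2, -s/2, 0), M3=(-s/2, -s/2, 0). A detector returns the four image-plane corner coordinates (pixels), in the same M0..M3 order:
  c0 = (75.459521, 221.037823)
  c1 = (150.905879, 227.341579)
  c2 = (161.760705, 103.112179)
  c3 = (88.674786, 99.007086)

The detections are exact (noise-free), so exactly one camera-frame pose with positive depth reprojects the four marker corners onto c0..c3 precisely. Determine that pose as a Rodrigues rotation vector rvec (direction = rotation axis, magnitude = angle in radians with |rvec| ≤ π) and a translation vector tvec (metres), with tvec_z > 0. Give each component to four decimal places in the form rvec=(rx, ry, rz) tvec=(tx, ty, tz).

Intrinsics K: fx=480.5, fy=797.9, cx=307.8, cy=245.2
Marker side s = 0.139 m; corners in marker frame (Z=0):
  M0 = (-0.0695, +0.0695, 0)
  M1 = (+0.0695, +0.0695, 0)
  M2 = (+0.0695, -0.0695, 0)
  M3 = (-0.0695, -0.0695, 0)
Detected image corners:
  c0 = (75.459521, 221.037823) px
  c1 = (150.905879, 227.341579) px
  c2 = (161.760705, 103.112179) px
  c3 = (88.674786, 99.007086) px
Planar DLT: solve 8×8 A·h = b for H (H[2,2]=1):
  H  [+520.07806 -116.18801 +118.99934]
  H  [+18.11755 +845.46798 +161.54314]
  H  [-0.11799 -0.24778 +1.00000]
B = K⁻¹H; ‖b₁‖=1.165440, ‖b₂‖=1.165440; λ = 2/(‖b₁‖+‖b₂‖) = 0.858045, sign → tz>0 ⇒ λ=+0.858045
r₁ = λ·B[:,0] = (+0.99357,+0.05060,-0.10124); r₂ = λ·B[:,1] = (-0.07129,+0.97453,-0.21261)
r₃ = r₁×r₂ = (+0.08791,+0.21846,+0.97188); SVD([r₁ r₂ r₃]) → R = UVᵀ:
  R  [+0.99357 -0.07129 +0.08791]
  R  [+0.05060 +0.97453 +0.21846]
  R  [-0.10124 -0.21261 +0.97188]
t = (-0.33715, -0.08996, +0.85805) m
tr R = 2.939988; θ = arccos((tr R − 1)/2) = 0.245591 rad = 14.071°
axis k = ((R−Rᵀ)₃₂, (R−Rᵀ)₁₃, (R−Rᵀ)₂₁) / (2 sinθ) = (-0.886488, +0.388985, +0.250658)
rvec = θ·k = (-0.217713, +0.095531, +0.061559)

rvec=(-0.2177, 0.0955, 0.0616) tvec=(-0.3371, -0.0900, 0.8580)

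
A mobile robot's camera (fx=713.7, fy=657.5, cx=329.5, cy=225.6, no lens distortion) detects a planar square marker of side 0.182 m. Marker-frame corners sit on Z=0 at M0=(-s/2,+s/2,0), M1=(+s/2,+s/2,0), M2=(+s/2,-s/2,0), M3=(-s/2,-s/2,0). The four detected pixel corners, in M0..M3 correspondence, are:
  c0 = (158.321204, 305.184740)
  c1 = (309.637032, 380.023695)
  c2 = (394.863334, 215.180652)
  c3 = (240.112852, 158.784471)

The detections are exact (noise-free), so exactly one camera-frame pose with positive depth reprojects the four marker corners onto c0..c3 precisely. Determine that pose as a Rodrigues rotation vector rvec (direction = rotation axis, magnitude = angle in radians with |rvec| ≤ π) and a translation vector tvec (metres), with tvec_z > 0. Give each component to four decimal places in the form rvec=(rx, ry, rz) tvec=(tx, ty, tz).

Intrinsics K: fx=713.7, fy=657.5, cx=329.5, cy=225.6
Marker side s = 0.182 m; corners in marker frame (Z=0):
  M0 = (-0.0910, +0.0910, 0)
  M1 = (+0.0910, +0.0910, 0)
  M2 = (+0.0910, -0.0910, 0)
  M3 = (-0.0910, -0.0910, 0)
Detected image corners:
  c0 = (158.321204, 305.184740) px
  c1 = (309.637032, 380.023695) px
  c2 = (394.863334, 215.180652) px
  c3 = (240.112852, 158.784471) px
Planar DLT: solve 8×8 A·h = b for H (H[2,2]=1):
  H  [+683.38675 -510.35699 +272.47003]
  H  [+208.30345 +802.48462 +261.75120]
  H  [-0.57163 -0.18861 +1.00000]
B = K⁻¹H; ‖b₁‖=1.442835, ‖b₂‖=1.442835; λ = 2/(‖b₁‖+‖b₂‖) = 0.693080, sign → tz>0 ⇒ λ=+0.693080
r₁ = λ·B[:,0] = (+0.84655,+0.35551,-0.39618); r₂ = λ·B[:,1] = (-0.43526,+0.89076,-0.13072)
r₃ = r₁×r₂ = (+0.30643,+0.28311,+0.90882); SVD([r₁ r₂ r₃]) → R = UVᵀ:
  R  [+0.84655 -0.43526 +0.30643]
  R  [+0.35551 +0.89076 +0.28311]
  R  [-0.39618 -0.13072 +0.90882]
t = (-0.05538, +0.03811, +0.69308) m
tr R = 2.646134; θ = arccos((tr R − 1)/2) = 0.604006 rad = 34.607°
axis k = ((R−Rᵀ)₃₂, (R−Rᵀ)₁₃, (R−Rᵀ)₂₁) / (2 sinθ) = (-0.364324, +0.618559, +0.696170)
rvec = θ·k = (-0.220054, +0.373613, +0.420491)

rvec=(-0.2201, 0.3736, 0.4205) tvec=(-0.0554, 0.0381, 0.6931)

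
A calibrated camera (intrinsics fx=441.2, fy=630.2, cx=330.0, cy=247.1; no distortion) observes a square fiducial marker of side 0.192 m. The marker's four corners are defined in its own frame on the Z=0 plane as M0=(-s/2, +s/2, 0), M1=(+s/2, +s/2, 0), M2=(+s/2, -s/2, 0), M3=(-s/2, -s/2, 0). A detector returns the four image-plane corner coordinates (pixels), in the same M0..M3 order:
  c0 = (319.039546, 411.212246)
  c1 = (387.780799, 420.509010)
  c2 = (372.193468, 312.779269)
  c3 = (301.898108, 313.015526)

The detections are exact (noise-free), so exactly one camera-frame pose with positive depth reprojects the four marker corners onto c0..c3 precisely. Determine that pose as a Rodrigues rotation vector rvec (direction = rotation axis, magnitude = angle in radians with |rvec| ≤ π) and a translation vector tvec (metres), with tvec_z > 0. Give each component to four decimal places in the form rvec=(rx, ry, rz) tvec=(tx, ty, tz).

Intrinsics K: fx=441.2, fy=630.2, cx=330.0, cy=247.1
Marker side s = 0.192 m; corners in marker frame (Z=0):
  M0 = (-0.0960, +0.0960, 0)
  M1 = (+0.0960, +0.0960, 0)
  M2 = (+0.0960, -0.0960, 0)
  M3 = (-0.0960, -0.0960, 0)
Detected image corners:
  c0 = (319.039546, 411.212246) px
  c1 = (387.780799, 420.509010) px
  c2 = (372.193468, 312.779269) px
  c3 = (301.898108, 313.015526) px
Planar DLT: solve 8×8 A·h = b for H (H[2,2]=1):
  H  [+191.97829 +165.63769 +343.76726]
  H  [-155.28796 +619.75821 +365.42028]
  H  [-0.49245 +0.23235 +1.00000]
B = K⁻¹H; ‖b₁‖=0.943869, ‖b₂‖=0.943869; λ = 2/(‖b₁‖+‖b₂‖) = 1.059469, sign → tz>0 ⇒ λ=+1.059469
r₁ = λ·B[:,0] = (+0.85124,-0.05649,-0.52173); r₂ = λ·B[:,1] = (+0.21362,+0.94539,+0.24617)
r₃ = r₁×r₂ = (+0.47933,-0.32101,+0.81682); SVD([r₁ r₂ r₃]) → R = UVᵀ:
  R  [+0.85124 +0.21362 +0.47933]
  R  [-0.05649 +0.94539 -0.32101]
  R  [-0.52173 +0.24617 +0.81682]
t = (+0.03306, +0.19892, +1.05947) m
tr R = 2.613450; θ = arccos((tr R − 1)/2) = 0.632208 rad = 36.223°
axis k = ((R−Rᵀ)₃₂, (R−Rᵀ)₁₃, (R−Rᵀ)₂₁) / (2 sinθ) = (+0.479905, +0.847027, -0.228556)
rvec = θ·k = (+0.303399, +0.535497, -0.144495)

rvec=(0.3034, 0.5355, -0.1445) tvec=(0.0331, 0.1989, 1.0595)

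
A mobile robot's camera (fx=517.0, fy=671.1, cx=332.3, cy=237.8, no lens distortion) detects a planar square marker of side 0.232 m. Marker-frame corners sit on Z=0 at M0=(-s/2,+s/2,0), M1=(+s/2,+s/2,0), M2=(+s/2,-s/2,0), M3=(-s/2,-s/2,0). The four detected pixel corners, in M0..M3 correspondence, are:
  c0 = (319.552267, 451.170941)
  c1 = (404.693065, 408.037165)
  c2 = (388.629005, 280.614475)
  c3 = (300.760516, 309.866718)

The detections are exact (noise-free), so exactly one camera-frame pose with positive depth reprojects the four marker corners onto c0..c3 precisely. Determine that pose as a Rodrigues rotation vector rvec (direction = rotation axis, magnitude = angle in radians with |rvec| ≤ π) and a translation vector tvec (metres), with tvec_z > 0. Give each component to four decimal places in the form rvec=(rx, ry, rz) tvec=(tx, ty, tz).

Intrinsics K: fx=517.0, fy=671.1, cx=332.3, cy=237.8
Marker side s = 0.232 m; corners in marker frame (Z=0):
  M0 = (-0.1160, +0.1160, 0)
  M1 = (+0.1160, +0.1160, 0)
  M2 = (+0.1160, -0.1160, 0)
  M3 = (-0.1160, -0.1160, 0)
Detected image corners:
  c0 = (319.552267, 451.170941) px
  c1 = (404.693065, 408.037165) px
  c2 = (388.629005, 280.614475) px
  c3 = (300.760516, 309.866718) px
Planar DLT: solve 8×8 A·h = b for H (H[2,2]=1):
  H  [+534.38503 +90.29500 +355.74650]
  H  [+9.51395 +593.44787 +361.80424]
  H  [+0.45712 +0.04382 +1.00000]
B = K⁻¹H; ‖b₁‖=0.882116, ‖b₂‖=0.882116; λ = 2/(‖b₁‖+‖b₂‖) = 1.133637, sign → tz>0 ⇒ λ=+1.133637
r₁ = λ·B[:,0] = (+0.83868,-0.16755,+0.51821); r₂ = λ·B[:,1] = (+0.16606,+0.98486,+0.04968)
r₃ = r₁×r₂ = (-0.51869,+0.04439,+0.85381); SVD([r₁ r₂ r₃]) → R = UVᵀ:
  R  [+0.83868 +0.16606 -0.51869]
  R  [-0.16755 +0.98486 +0.04439]
  R  [+0.51821 +0.04968 +0.85381]
t = (+0.05141, +0.20947, +1.13364) m
tr R = 2.677355; θ = arccos((tr R − 1)/2) = 0.575946 rad = 32.999°
axis k = ((R−Rᵀ)₃₂, (R−Rᵀ)₁₃, (R−Rᵀ)₂₁) / (2 sinθ) = (+0.004851, -0.951930, -0.306278)
rvec = θ·k = (+0.002794, -0.548260, -0.176399)

rvec=(0.0028, -0.5483, -0.1764) tvec=(0.0514, 0.2095, 1.1336)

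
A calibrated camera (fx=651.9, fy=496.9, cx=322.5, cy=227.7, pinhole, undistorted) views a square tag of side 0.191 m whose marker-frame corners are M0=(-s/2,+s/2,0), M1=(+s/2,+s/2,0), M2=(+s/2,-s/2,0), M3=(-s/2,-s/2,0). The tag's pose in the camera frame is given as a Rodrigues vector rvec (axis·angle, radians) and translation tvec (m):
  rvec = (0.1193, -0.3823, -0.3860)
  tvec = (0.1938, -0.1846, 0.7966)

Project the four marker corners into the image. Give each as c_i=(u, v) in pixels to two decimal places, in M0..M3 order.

Intrinsics K: fx=651.9, fy=496.9, cx=322.5, cy=227.7
Marker side s = 0.191 m; corners in marker frame (Z=0):
  M0 = (-0.0955, +0.0955, 0)
  M1 = (+0.0955, +0.0955, 0)
  M2 = (+0.0955, -0.0955, 0)
  M3 = (-0.0955, -0.0955, 0)
rvec = (0.1193, -0.3823, -0.3860), |rvec| = θ = 0.55622 rad = 31.869°
Rodrigues: sinθ=0.52798, 1−cosθ=0.15074; R = I + sinθ·[k]× + (1−cosθ)·[k]×²:
    [+0.85619 +0.34418 -0.38533]
    [-0.38862 +0.92047 -0.04134]
    [+0.34045 +0.18514 +0.92185]
t = (0.1938, -0.1846, 0.7966) m
M0: Pc = R·M0+t = (+0.14490, -0.05958, +0.78177); u = 651.9·(+0.14490)/0.78177 + 322.5 = 443.3315, v = 496.9·(-0.05958)/0.78177 + 227.7 = 189.8293
M1: Pc = R·M1+t = (+0.30844, -0.13381, +0.84679); u = 651.9·(+0.30844)/0.84679 + 322.5 = 559.9473, v = 496.9·(-0.13381)/0.84679 + 227.7 = 149.1808
M2: Pc = R·M2+t = (+0.24270, -0.30962, +0.81143); u = 651.9·(+0.24270)/0.81143 + 322.5 = 517.4815, v = 496.9·(-0.30962)/0.81143 + 227.7 = 38.0977
M3: Pc = R·M3+t = (+0.07916, -0.23539, +0.74641); u = 651.9·(+0.07916)/0.74641 + 322.5 = 391.6412, v = 496.9·(-0.23539)/0.74641 + 227.7 = 70.9945

c0=(443.33, 189.83) c1=(559.95, 149.18) c2=(517.48, 38.10) c3=(391.64, 70.99)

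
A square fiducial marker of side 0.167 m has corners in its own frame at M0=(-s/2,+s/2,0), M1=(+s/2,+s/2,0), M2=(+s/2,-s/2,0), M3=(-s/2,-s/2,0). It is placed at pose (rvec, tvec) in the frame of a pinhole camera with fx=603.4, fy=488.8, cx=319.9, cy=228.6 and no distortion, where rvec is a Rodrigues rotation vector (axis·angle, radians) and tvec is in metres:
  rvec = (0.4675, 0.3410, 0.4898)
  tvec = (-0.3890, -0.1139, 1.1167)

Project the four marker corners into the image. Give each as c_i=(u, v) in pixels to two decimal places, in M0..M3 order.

c0=(68.84, 190.31) c1=(134.75, 226.37) c2=(155.11, 165.89) c3=(83.50, 128.90)

Intrinsics K: fx=603.4, fy=488.8, cx=319.9, cy=228.6
Marker side s = 0.167 m; corners in marker frame (Z=0):
  M0 = (-0.0835, +0.0835, 0)
  M1 = (+0.0835, +0.0835, 0)
  M2 = (+0.0835, -0.0835, 0)
  M3 = (-0.0835, -0.0835, 0)
rvec = (0.4675, 0.3410, 0.4898), |rvec| = θ = 0.75812 rad = 43.437°
Rodrigues: sinθ=0.68756, 1−cosθ=0.27387; R = I + sinθ·[k]× + (1−cosθ)·[k]×²:
    [+0.83028 -0.36825 +0.41837]
    [+0.52018 +0.78154 -0.34440]
    [-0.20015 +0.50357 +0.84045]
t = (-0.3890, -0.1139, 1.1167) m
M0: Pc = R·M0+t = (-0.48908, -0.09208, +1.17546); u = 603.4·(-0.48908)/1.17546 + 319.9 = 68.8420, v = 488.8·(-0.09208)/1.17546 + 228.6 = 190.3114
M1: Pc = R·M1+t = (-0.35042, -0.00521, +1.14204); u = 603.4·(-0.35042)/1.14204 + 319.9 = 134.7536, v = 488.8·(-0.00521)/1.14204 + 228.6 = 226.3715
M2: Pc = R·M2+t = (-0.28892, -0.13572, +1.05794); u = 603.4·(-0.28892)/1.05794 + 319.9 = 155.1114, v = 488.8·(-0.13572)/1.05794 + 228.6 = 165.8914
M3: Pc = R·M3+t = (-0.42758, -0.22259, +1.09136); u = 603.4·(-0.42758)/1.09136 + 319.9 = 83.4974, v = 488.8·(-0.22259)/1.09136 + 228.6 = 128.9049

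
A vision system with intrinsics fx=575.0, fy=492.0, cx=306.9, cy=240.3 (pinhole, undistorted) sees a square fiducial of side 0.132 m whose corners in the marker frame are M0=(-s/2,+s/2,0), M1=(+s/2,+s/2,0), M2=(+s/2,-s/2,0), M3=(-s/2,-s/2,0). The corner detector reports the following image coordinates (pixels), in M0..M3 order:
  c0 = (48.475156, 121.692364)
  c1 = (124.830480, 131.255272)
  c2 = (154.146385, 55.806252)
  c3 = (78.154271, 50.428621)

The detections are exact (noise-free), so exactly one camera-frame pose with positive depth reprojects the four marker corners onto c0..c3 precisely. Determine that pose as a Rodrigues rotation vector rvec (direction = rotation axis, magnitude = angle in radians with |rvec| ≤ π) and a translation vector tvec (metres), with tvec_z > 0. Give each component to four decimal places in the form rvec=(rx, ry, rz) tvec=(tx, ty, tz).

rvec=(-0.1999, 0.3183, 0.2320) tvec=(-0.2880, -0.2464, 0.8026)

Intrinsics K: fx=575.0, fy=492.0, cx=306.9, cy=240.3
Marker side s = 0.132 m; corners in marker frame (Z=0):
  M0 = (-0.0660, +0.0660, 0)
  M1 = (+0.0660, +0.0660, 0)
  M2 = (+0.0660, -0.0660, 0)
  M3 = (-0.0660, -0.0660, 0)
Detected image corners:
  c0 = (48.475156, 121.692364) px
  c1 = (124.830480, 131.255272) px
  c2 = (154.146385, 55.806252) px
  c3 = (78.154271, 50.428621) px
Planar DLT: solve 8×8 A·h = b for H (H[2,2]=1):
  H  [+535.24896 -243.35561 +100.55576]
  H  [+19.36623 +537.71878 +89.22006]
  H  [-0.41229 -0.19578 +1.00000]
B = K⁻¹H; ‖b₁‖=1.246017, ‖b₂‖=1.246017; λ = 2/(‖b₁‖+‖b₂‖) = 0.802557, sign → tz>0 ⇒ λ=+0.802557
r₁ = λ·B[:,0] = (+0.92368,+0.19320,-0.33089); r₂ = λ·B[:,1] = (-0.25580,+0.95388,-0.15712)
r₃ = r₁×r₂ = (+0.28527,+0.22977,+0.93050); SVD([r₁ r₂ r₃]) → R = UVᵀ:
  R  [+0.92368 -0.25580 +0.28527]
  R  [+0.19320 +0.95388 +0.22977]
  R  [-0.33089 -0.15712 +0.93050]
t = (-0.28801, -0.24644, +0.80256) m
tr R = 2.808055; θ = arccos((tr R − 1)/2) = 0.441697 rad = 25.307°
axis k = ((R−Rᵀ)₃₂, (R−Rᵀ)₁₃, (R−Rᵀ)₂₁) / (2 sinθ) = (-0.452537, +0.720692, +0.525179)
rvec = θ·k = (-0.199884, +0.318328, +0.231970)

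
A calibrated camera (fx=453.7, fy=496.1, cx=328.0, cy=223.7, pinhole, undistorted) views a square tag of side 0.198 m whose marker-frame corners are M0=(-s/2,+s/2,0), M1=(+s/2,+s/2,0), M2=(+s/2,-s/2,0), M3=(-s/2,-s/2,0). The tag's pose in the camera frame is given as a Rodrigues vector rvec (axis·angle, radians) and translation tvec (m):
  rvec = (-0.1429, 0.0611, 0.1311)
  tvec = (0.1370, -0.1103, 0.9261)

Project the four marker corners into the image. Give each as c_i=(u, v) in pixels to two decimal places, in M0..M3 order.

Intrinsics K: fx=453.7, fy=496.1, cx=328.0, cy=223.7
Marker side s = 0.198 m; corners in marker frame (Z=0):
  M0 = (-0.0990, +0.0990, 0)
  M1 = (+0.0990, +0.0990, 0)
  M2 = (+0.0990, -0.0990, 0)
  M3 = (-0.0990, -0.0990, 0)
rvec = (-0.1429, 0.0611, 0.1311), |rvec| = θ = 0.20332 rad = 11.650°
Rodrigues: sinθ=0.20193, 1−cosθ=0.02060; R = I + sinθ·[k]× + (1−cosθ)·[k]×²:
    [+0.98958 -0.13455 +0.05135]
    [+0.12585 +0.98126 +0.14591]
    [-0.07001 -0.13793 +0.98796]
t = (0.1370, -0.1103, 0.9261) m
M0: Pc = R·M0+t = (+0.02571, -0.02561, +0.91938); u = 453.7·(+0.02571)/0.91938 + 328.0 = 340.6883, v = 496.1·(-0.02561)/0.91938 + 223.7 = 209.8785
M1: Pc = R·M1+t = (+0.22165, -0.00070, +0.90551); u = 453.7·(+0.22165)/0.90551 + 328.0 = 439.0547, v = 496.1·(-0.00070)/0.90551 + 223.7 = 223.3186
M2: Pc = R·M2+t = (+0.24829, -0.19499, +0.93282); u = 453.7·(+0.24829)/0.93282 + 328.0 = 448.7608, v = 496.1·(-0.19499)/0.93282 + 223.7 = 120.0014
M3: Pc = R·M3+t = (+0.05235, -0.21990, +0.94669); u = 453.7·(+0.05235)/0.94669 + 328.0 = 353.0899, v = 496.1·(-0.21990)/0.94669 + 223.7 = 108.4620

c0=(340.69, 209.88) c1=(439.05, 223.32) c2=(448.76, 120.00) c3=(353.09, 108.46)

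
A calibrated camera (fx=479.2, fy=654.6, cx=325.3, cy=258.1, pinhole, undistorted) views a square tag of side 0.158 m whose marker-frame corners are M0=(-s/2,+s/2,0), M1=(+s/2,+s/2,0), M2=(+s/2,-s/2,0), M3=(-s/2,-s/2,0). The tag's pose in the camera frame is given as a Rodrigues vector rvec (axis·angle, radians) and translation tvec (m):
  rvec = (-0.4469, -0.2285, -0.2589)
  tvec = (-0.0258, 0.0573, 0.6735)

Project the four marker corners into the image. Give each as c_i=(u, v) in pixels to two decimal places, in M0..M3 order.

c0=(265.93, 407.31) c1=(377.22, 367.14) c2=(342.00, 233.86) c3=(238.65, 261.95)

Intrinsics K: fx=479.2, fy=654.6, cx=325.3, cy=258.1
Marker side s = 0.158 m; corners in marker frame (Z=0):
  M0 = (-0.0790, +0.0790, 0)
  M1 = (+0.0790, +0.0790, 0)
  M2 = (+0.0790, -0.0790, 0)
  M3 = (-0.0790, -0.0790, 0)
rvec = (-0.4469, -0.2285, -0.2589), |rvec| = θ = 0.56477 rad = 32.359°
Rodrigues: sinθ=0.53522, 1−cosθ=0.15529; R = I + sinθ·[k]× + (1−cosθ)·[k]×²:
    [+0.94195 +0.29507 -0.16022]
    [-0.19564 +0.87013 +0.45232]
    [+0.27287 -0.39472 +0.87735]
t = (-0.0258, 0.0573, 0.6735) m
M0: Pc = R·M0+t = (-0.07690, +0.14150, +0.62076); u = 479.2·(-0.07690)/0.62076 + 325.3 = 265.9340, v = 654.6·(+0.14150)/0.62076 + 258.1 = 407.3095
M1: Pc = R·M1+t = (+0.07192, +0.11059, +0.66387); u = 479.2·(+0.07192)/0.66387 + 325.3 = 377.2167, v = 654.6·(+0.11059)/0.66387 + 258.1 = 367.1401
M2: Pc = R·M2+t = (+0.02530, -0.02690, +0.72624); u = 479.2·(+0.02530)/0.72624 + 325.3 = 341.9960, v = 654.6·(-0.02690)/0.72624 + 258.1 = 233.8571
M3: Pc = R·M3+t = (-0.12352, +0.00401, +0.68313); u = 479.2·(-0.12352)/0.68313 + 325.3 = 238.6499, v = 654.6·(+0.00401)/0.68313 + 258.1 = 261.9473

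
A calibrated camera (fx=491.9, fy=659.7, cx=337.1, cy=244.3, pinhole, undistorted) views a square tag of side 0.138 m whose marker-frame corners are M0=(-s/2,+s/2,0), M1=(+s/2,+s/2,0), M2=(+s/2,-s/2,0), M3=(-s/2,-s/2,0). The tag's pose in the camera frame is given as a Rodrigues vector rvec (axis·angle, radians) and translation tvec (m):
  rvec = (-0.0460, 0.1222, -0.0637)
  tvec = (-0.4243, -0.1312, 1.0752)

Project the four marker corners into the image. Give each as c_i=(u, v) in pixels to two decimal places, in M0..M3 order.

c0=(114.64, 208.97) c1=(174.39, 202.75) c2=(171.59, 118.22) c3=(112.25, 125.70)

Intrinsics K: fx=491.9, fy=659.7, cx=337.1, cy=244.3
Marker side s = 0.138 m; corners in marker frame (Z=0):
  M0 = (-0.0690, +0.0690, 0)
  M1 = (+0.0690, +0.0690, 0)
  M2 = (+0.0690, -0.0690, 0)
  M3 = (-0.0690, -0.0690, 0)
rvec = (-0.0460, 0.1222, -0.0637), |rvec| = θ = 0.14528 rad = 8.324°
Rodrigues: sinθ=0.14477, 1−cosθ=0.01053; R = I + sinθ·[k]× + (1−cosθ)·[k]×²:
    [+0.99052 +0.06067 +0.12323]
    [-0.06628 +0.99692 +0.04195]
    [-0.12031 -0.04972 +0.99149]
t = (-0.4243, -0.1312, 1.0752) m
M0: Pc = R·M0+t = (-0.48846, -0.05784, +1.08007); u = 491.9·(-0.48846)/1.08007 + 337.1 = 114.6392, v = 659.7·(-0.05784)/1.08007 + 244.3 = 208.9722
M1: Pc = R·M1+t = (-0.35177, -0.06699, +1.06347); u = 491.9·(-0.35177)/1.06347 + 337.1 = 174.3922, v = 659.7·(-0.06699)/1.06347 + 244.3 = 202.7466
M2: Pc = R·M2+t = (-0.36014, -0.20456, +1.07033); u = 491.9·(-0.36014)/1.07033 + 337.1 = 171.5874, v = 659.7·(-0.20456)/1.07033 + 244.3 = 118.2185
M3: Pc = R·M3+t = (-0.49683, -0.19541, +1.08693); u = 491.9·(-0.49683)/1.08693 + 337.1 = 112.2545, v = 659.7·(-0.19541)/1.08693 + 244.3 = 125.6959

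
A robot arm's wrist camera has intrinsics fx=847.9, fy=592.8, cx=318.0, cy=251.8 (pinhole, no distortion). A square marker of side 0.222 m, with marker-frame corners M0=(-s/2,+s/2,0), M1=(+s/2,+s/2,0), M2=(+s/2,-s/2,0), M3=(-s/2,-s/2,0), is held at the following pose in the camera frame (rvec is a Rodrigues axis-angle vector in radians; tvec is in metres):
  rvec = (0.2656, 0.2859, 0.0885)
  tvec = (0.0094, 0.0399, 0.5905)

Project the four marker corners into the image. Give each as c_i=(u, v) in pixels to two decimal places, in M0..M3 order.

c0=(184.85, 372.96) c1=(475.95, 412.62) c2=(511.12, 192.51) c3=(186.81, 170.89)

Intrinsics K: fx=847.9, fy=592.8, cx=318.0, cy=251.8
Marker side s = 0.222 m; corners in marker frame (Z=0):
  M0 = (-0.1110, +0.1110, 0)
  M1 = (+0.1110, +0.1110, 0)
  M2 = (+0.1110, -0.1110, 0)
  M3 = (-0.1110, -0.1110, 0)
rvec = (0.2656, 0.2859, 0.0885), |rvec| = θ = 0.40014 rad = 22.927°
Rodrigues: sinθ=0.38955, 1−cosθ=0.07899; R = I + sinθ·[k]× + (1−cosθ)·[k]×²:
    [+0.95581 -0.04869 +0.28993]
    [+0.12362 +0.96133 -0.24609]
    [-0.26673 +0.27105 +0.92487]
t = (0.0094, 0.0399, 0.5905) m
M0: Pc = R·M0+t = (-0.10210, +0.13289, +0.65019); u = 847.9·(-0.10210)/0.65019 + 318.0 = 184.8546, v = 592.8·(+0.13289)/0.65019 + 251.8 = 372.9558
M1: Pc = R·M1+t = (+0.11009, +0.16033, +0.59098); u = 847.9·(+0.11009)/0.59098 + 318.0 = 475.9500, v = 592.8·(+0.16033)/0.59098 + 251.8 = 412.6238
M2: Pc = R·M2+t = (+0.12090, -0.05309, +0.53081); u = 847.9·(+0.12090)/0.53081 + 318.0 = 511.1232, v = 592.8·(-0.05309)/0.53081 + 251.8 = 192.5140
M3: Pc = R·M3+t = (-0.09129, -0.08053, +0.59002); u = 847.9·(-0.09129)/0.59002 + 318.0 = 186.8103, v = 592.8·(-0.08053)/0.59002 + 251.8 = 170.8909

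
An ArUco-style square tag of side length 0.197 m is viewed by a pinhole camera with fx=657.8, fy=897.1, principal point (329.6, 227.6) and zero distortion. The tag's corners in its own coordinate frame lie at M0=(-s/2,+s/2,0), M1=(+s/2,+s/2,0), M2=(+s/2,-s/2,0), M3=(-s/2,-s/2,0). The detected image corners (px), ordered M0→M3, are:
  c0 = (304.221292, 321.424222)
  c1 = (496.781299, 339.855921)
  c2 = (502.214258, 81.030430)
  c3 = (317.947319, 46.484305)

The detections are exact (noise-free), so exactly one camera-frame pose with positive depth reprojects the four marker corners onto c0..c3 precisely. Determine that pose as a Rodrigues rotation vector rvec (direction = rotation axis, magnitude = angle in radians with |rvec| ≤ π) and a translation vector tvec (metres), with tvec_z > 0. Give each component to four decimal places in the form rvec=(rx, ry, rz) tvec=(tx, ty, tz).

rvec=(-0.1279, -0.2209, 0.0780) tvec=(0.0782, -0.0238, 0.6524)

Intrinsics K: fx=657.8, fy=897.1, cx=329.6, cy=227.6
Marker side s = 0.197 m; corners in marker frame (Z=0):
  M0 = (-0.0985, +0.0985, 0)
  M1 = (+0.0985, +0.0985, 0)
  M2 = (+0.0985, -0.0985, 0)
  M3 = (-0.0985, -0.0985, 0)
Detected image corners:
  c0 = (304.221292, 321.424222) px
  c1 = (496.781299, 339.855921) px
  c2 = (502.214258, 81.030430) px
  c3 = (317.947319, 46.484305) px
Planar DLT: solve 8×8 A·h = b for H (H[2,2]=1):
  H  [+1088.52471 -131.76340 +408.42318]
  H  [+199.78331 +1312.63622 +194.90716]
  H  [+0.32702 -0.20680 +1.00000]
B = K⁻¹H; ‖b₁‖=1.532762, ‖b₂‖=1.532762; λ = 2/(‖b₁‖+‖b₂‖) = 0.652417, sign → tz>0 ⇒ λ=+0.652417
r₁ = λ·B[:,0] = (+0.97271,+0.09116,+0.21336); r₂ = λ·B[:,1] = (-0.06308,+0.98885,-0.13492)
r₃ = r₁×r₂ = (-0.22328,+0.11778,+0.96761); SVD([r₁ r₂ r₃]) → R = UVᵀ:
  R  [+0.97271 -0.06308 -0.22328]
  R  [+0.09116 +0.98885 +0.11778]
  R  [+0.21336 -0.13492 +0.96761]
t = (+0.07818, -0.02378, +0.65242) m
tr R = 2.929172; θ = arccos((tr R − 1)/2) = 0.266927 rad = 15.294°
axis k = ((R−Rᵀ)₃₂, (R−Rᵀ)₁₃, (R−Rᵀ)₂₁) / (2 sinθ) = (-0.479018, -0.827679, +0.292385)
rvec = θ·k = (-0.127863, -0.220930, +0.078046)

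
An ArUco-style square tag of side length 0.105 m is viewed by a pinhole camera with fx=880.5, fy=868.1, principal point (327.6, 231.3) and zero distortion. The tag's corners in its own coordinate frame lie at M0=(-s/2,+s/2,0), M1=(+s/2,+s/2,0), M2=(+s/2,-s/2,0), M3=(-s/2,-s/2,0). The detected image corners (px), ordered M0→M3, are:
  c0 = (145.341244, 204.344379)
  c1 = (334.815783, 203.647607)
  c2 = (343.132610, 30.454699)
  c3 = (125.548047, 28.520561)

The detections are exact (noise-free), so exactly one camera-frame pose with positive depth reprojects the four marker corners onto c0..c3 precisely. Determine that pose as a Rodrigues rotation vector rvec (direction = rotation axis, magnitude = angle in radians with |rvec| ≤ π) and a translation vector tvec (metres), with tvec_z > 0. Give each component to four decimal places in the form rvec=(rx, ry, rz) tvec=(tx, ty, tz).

rvec=(0.6462, -0.0634, 0.0150) tvec=(-0.0466, -0.0573, 0.4585)

Intrinsics K: fx=880.5, fy=868.1, cx=327.6, cy=231.3
Marker side s = 0.105 m; corners in marker frame (Z=0):
  M0 = (-0.0525, +0.0525, 0)
  M1 = (+0.0525, +0.0525, 0)
  M2 = (+0.0525, -0.0525, 0)
  M3 = (-0.0525, -0.0525, 0)
Detected image corners:
  c0 = (145.341244, 204.344379) px
  c1 = (334.815783, 203.647607) px
  c2 = (343.132610, 30.454699) px
  c3 = (125.548047, 28.520561) px
Planar DLT: solve 8×8 A·h = b for H (H[2,2]=1):
  H  [+1962.11665 +364.75953 +238.14923]
  H  [+21.24890 +1814.99320 +122.75158]
  H  [+0.13893 +1.31144 +1.00000]
B = K⁻¹H; ‖b₁‖=2.181186, ‖b₂‖=2.181186; λ = 2/(‖b₁‖+‖b₂‖) = 0.458466, sign → tz>0 ⇒ λ=+0.458466
r₁ = λ·B[:,0] = (+0.99795,-0.00575,+0.06370); r₂ = λ·B[:,1] = (-0.03378,+0.79835,+0.60125)
r₃ = r₁×r₂ = (-0.05431,-0.60217,+0.79652); SVD([r₁ r₂ r₃]) → R = UVᵀ:
  R  [+0.99795 -0.03378 -0.05431]
  R  [-0.00575 +0.79835 -0.60217]
  R  [+0.06370 +0.60125 +0.79652]
t = (-0.04658, -0.05733, +0.45847) m
tr R = 2.592815; θ = arccos((tr R − 1)/2) = 0.649465 rad = 37.212°
axis k = ((R−Rᵀ)₃₂, (R−Rᵀ)₁₃, (R−Rᵀ)₂₁) / (2 sinθ) = (+0.994960, -0.097563, +0.023172)
rvec = θ·k = (+0.646192, -0.063364, +0.015050)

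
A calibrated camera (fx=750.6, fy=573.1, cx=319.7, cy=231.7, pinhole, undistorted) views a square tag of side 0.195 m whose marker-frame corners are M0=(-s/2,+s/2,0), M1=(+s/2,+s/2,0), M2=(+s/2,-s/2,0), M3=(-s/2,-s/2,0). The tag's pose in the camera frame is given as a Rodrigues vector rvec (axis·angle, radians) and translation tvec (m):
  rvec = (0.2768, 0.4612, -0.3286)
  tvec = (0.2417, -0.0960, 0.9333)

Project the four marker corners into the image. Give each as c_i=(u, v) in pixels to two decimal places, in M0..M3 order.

c0=(466.63, 241.31) c1=(618.31, 211.98) c2=(568.58, 94.02) c3=(415.98, 135.83)

Intrinsics K: fx=750.6, fy=573.1, cx=319.7, cy=231.7
Marker side s = 0.195 m; corners in marker frame (Z=0):
  M0 = (-0.0975, +0.0975, 0)
  M1 = (+0.0975, +0.0975, 0)
  M2 = (+0.0975, -0.0975, 0)
  M3 = (-0.0975, -0.0975, 0)
rvec = (0.2768, 0.4612, -0.3286), |rvec| = θ = 0.63032 rad = 36.115°
Rodrigues: sinθ=0.58940, 1−cosθ=0.19216; R = I + sinθ·[k]× + (1−cosθ)·[k]×²:
    [+0.84490 +0.36901 +0.38727]
    [-0.24552 +0.91072 -0.33213]
    [-0.47525 +0.18553 +0.86006]
t = (0.2417, -0.0960, 0.9333) m
M0: Pc = R·M0+t = (+0.19530, +0.01673, +0.99773); u = 750.6·(+0.19530)/0.99773 + 319.7 = 466.6272, v = 573.1·(+0.01673)/0.99773 + 231.7 = 241.3119
M1: Pc = R·M1+t = (+0.36006, -0.03114, +0.90505); u = 750.6·(+0.36006)/0.90505 + 319.7 = 618.3107, v = 573.1·(-0.03114)/0.90505 + 231.7 = 211.9791
M2: Pc = R·M2+t = (+0.28810, -0.20873, +0.86887); u = 750.6·(+0.28810)/0.86887 + 319.7 = 568.5819, v = 573.1·(-0.20873)/0.86887 + 231.7 = 94.0214
M3: Pc = R·M3+t = (+0.12334, -0.16086, +0.96155); u = 750.6·(+0.12334)/0.96155 + 319.7 = 415.9841, v = 573.1·(-0.16086)/0.96155 + 231.7 = 135.8267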